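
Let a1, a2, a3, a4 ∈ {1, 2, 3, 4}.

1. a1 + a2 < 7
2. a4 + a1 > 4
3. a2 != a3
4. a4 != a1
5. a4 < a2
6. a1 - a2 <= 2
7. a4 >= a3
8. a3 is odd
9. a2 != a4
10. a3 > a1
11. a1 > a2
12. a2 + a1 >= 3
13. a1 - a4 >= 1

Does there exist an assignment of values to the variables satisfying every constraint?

Constraints 5, 7, 10, and 11 give a1 < a3, a3 ≤ a4, a4 < a2, a2 < a1. Chaining: a1 < a3 ≤ a4 < a2 < a1, which forces a1 < a1 — impossible.

Unsatisfiable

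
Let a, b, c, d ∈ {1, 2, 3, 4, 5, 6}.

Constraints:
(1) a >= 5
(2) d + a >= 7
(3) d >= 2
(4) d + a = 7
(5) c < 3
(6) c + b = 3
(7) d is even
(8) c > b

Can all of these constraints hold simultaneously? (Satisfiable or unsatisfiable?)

Setting (a, b, c, d) = (5, 1, 2, 2) satisfies everything: constraint 2: d + a = 7; constraint 4: d + a = 7, and the others follow.

Satisfiable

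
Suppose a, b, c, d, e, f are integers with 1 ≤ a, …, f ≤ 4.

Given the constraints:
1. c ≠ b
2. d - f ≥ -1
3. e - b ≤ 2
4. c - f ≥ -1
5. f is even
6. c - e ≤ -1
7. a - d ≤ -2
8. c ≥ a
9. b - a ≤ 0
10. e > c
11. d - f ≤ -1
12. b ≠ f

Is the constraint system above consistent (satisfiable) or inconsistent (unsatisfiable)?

Unsatisfiable

Constraints 3, 4, 6, 7, 9, and 11 give f − d ≥ 1, d − a ≥ 2, a − b ≥ 0, b − e ≥ -2, e − c ≥ 1, c − f ≥ -1.
Adding all 6 inequalities: the left sides telescope to 0, and the right sides sum to 1 + 2 + 0 + (-2) + 1 + (-1) = 1. So 0 ≥ 1, which is false.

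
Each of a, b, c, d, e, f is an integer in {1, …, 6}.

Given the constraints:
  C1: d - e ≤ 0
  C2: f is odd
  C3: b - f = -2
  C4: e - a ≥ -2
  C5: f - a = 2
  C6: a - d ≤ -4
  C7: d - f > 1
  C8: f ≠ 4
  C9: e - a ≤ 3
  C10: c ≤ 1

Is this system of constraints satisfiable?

Constraints 1, 6, and 9 give d − a ≥ 4, a − e ≥ -3, e − d ≥ 0.
Adding all 3 inequalities: the left sides telescope to 0, and the right sides sum to 4 + (-3) + 0 = 1. So 0 ≥ 1, which is false.

Unsatisfiable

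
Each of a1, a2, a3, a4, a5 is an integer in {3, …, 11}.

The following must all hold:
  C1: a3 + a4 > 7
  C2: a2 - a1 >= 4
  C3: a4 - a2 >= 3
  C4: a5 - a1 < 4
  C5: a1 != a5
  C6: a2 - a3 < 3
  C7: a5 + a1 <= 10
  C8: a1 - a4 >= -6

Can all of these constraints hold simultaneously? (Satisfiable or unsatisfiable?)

Constraints 2, 3, and 8 give a1 − a4 ≥ -6, a4 − a2 ≥ 3, a2 − a1 ≥ 4.
Adding all 3 inequalities: the left sides telescope to 0, and the right sides sum to (-6) + 3 + 4 = 1. So 0 ≥ 1, which is false.

Unsatisfiable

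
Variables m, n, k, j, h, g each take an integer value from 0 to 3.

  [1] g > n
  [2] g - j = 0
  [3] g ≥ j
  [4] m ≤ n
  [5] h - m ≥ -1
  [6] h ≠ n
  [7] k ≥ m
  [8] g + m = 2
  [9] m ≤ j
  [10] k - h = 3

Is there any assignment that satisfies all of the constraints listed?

Satisfiable

Setting (m, n, k, j, h, g) = (0, 1, 3, 2, 0, 2) satisfies everything: constraint 2: g - j = 0; constraint 5: h - m = 0; constraint 8: g + m = 2, and the others follow.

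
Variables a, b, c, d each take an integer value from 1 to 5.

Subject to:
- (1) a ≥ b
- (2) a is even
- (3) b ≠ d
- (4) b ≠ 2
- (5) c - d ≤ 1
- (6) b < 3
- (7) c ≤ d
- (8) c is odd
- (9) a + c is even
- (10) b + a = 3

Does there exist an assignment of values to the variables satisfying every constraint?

Constraint 2 makes a even and constraint 8 makes c odd, so a + c must be odd. Constraint 9 says a + c is even — contradiction.

Unsatisfiable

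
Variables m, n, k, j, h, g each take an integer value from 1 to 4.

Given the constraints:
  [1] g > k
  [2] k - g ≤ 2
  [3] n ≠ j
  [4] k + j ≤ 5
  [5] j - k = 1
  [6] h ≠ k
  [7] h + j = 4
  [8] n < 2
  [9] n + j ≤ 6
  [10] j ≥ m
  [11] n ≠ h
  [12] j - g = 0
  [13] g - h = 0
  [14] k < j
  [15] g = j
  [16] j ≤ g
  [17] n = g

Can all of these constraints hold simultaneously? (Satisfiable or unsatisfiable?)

From constraints 15 and 17, n = g = j, so n = j. But constraint 3 says n ≠ j. Contradiction.

Unsatisfiable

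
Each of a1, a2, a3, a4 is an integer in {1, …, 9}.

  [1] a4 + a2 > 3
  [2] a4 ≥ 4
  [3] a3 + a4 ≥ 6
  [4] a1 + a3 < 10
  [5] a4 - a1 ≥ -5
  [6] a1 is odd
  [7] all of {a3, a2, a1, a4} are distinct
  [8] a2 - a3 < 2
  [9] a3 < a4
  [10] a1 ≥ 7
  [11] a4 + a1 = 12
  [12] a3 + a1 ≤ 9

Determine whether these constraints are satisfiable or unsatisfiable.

One satisfying assignment is a1 = 7, a2 = 1, a3 = 2, a4 = 5.
For the less obvious constraints — constraint 1: a4 + a2 = 6; constraint 3: a3 + a4 = 7; constraint 4: a1 + a3 = 9 — and the others hold by inspection.

Satisfiable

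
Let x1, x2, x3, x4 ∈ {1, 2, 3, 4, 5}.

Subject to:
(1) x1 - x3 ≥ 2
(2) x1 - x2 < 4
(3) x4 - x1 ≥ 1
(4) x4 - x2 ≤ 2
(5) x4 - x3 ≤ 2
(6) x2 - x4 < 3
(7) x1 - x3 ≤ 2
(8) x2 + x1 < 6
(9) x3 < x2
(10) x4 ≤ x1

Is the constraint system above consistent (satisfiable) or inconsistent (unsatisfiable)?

Constraints 1, 3, and 5 give x3 − x4 ≥ -2, x4 − x1 ≥ 1, x1 − x3 ≥ 2.
Adding all 3 inequalities: the left sides telescope to 0, and the right sides sum to (-2) + 1 + 2 = 1. So 0 ≥ 1, which is false.

Unsatisfiable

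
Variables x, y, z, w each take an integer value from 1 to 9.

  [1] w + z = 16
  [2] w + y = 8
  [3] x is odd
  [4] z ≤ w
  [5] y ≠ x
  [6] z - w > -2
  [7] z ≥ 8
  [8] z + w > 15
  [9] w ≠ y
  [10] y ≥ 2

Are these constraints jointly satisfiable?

From constraints 4 and 7: w ≥ z ≥ 8. From constraint 10: y ≥ 2. Hence w + y ≥ 10. But constraint 2 requires w + y = 8, and 8 < 10. Contradiction.

Unsatisfiable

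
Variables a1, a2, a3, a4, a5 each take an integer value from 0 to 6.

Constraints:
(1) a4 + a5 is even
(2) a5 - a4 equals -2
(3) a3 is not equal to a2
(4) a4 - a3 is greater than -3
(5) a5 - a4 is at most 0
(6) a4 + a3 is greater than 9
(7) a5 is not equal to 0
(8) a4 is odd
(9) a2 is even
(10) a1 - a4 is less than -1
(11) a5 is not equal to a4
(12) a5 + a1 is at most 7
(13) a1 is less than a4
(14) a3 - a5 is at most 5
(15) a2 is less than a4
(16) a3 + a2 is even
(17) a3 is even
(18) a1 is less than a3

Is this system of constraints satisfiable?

One satisfying assignment is a1 = 2, a2 = 4, a3 = 6, a4 = 5, a5 = 3.
For the less obvious constraints — constraint 2: a5 - a4 = -2; constraint 4: a4 - a3 = -1; constraint 5: a5 - a4 = -2 — and the others hold by inspection.

Satisfiable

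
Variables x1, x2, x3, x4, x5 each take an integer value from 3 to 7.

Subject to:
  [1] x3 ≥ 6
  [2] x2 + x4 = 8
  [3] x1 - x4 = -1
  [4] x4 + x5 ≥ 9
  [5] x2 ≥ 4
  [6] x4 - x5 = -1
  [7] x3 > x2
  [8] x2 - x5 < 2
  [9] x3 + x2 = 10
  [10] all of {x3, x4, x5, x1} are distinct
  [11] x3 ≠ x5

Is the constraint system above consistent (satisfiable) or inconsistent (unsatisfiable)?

Satisfiable

Take x1 = 3, x2 = 4, x3 = 6, x4 = 4, x5 = 5. Then constraint 2: x2 + x4 = 8; constraint 3: x1 - x4 = -1, and every other listed constraint is also met.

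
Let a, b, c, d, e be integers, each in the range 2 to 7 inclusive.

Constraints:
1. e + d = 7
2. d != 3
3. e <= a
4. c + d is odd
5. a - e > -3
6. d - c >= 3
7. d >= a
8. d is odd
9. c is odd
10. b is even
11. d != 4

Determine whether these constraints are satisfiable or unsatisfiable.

Unsatisfiable

Constraint 9 makes c odd and constraint 8 makes d odd, so c + d must be even. Constraint 4 says c + d is odd — contradiction.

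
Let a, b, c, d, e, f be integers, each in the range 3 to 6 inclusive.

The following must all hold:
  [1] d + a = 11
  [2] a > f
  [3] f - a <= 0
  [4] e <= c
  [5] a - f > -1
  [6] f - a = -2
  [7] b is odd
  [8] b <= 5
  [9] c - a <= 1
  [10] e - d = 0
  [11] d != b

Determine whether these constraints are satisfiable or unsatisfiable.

Take a = 5, b = 5, c = 6, d = 6, e = 6, f = 3. Then constraint 1: d + a = 11; constraint 3: f - a = -2, and every other listed constraint is also met.

Satisfiable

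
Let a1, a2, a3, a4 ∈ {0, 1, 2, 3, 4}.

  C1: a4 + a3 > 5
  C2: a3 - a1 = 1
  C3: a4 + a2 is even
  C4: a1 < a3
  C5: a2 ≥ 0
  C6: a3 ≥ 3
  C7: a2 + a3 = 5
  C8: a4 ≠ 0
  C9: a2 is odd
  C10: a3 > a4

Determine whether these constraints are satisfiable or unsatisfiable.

The assignment a1 = 3, a2 = 1, a3 = 4, a4 = 3 works:
  constraint 1 holds since a4 + a3 = 7.
  constraint 2 holds since a3 - a1 = 1.
The rest check out directly.

Satisfiable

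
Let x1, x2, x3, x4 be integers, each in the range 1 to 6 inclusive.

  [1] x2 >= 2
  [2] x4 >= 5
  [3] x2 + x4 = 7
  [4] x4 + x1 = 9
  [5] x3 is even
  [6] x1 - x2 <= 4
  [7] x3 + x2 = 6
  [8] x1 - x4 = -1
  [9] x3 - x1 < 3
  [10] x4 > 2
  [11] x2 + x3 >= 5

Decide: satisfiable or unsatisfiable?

Satisfiable

Take x1 = 4, x2 = 2, x3 = 4, x4 = 5. Then constraint 3: x2 + x4 = 7; constraint 4: x4 + x1 = 9; constraint 6: x1 - x2 = 2, and every other listed constraint is also met.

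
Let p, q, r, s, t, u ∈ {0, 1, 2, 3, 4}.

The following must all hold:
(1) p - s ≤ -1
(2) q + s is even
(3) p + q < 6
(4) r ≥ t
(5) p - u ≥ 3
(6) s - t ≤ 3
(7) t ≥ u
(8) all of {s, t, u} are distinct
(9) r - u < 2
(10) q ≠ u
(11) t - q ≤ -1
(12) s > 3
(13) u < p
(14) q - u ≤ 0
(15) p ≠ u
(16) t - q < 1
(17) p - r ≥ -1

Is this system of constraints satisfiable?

Unsatisfiable

Constraints 1, 5, 6, 11, and 14 give u − q ≥ 0, q − t ≥ 1, t − s ≥ -3, s − p ≥ 1, p − u ≥ 3.
Adding all 5 inequalities: the left sides telescope to 0, and the right sides sum to 0 + 1 + (-3) + 1 + 3 = 2. So 0 ≥ 2, which is false.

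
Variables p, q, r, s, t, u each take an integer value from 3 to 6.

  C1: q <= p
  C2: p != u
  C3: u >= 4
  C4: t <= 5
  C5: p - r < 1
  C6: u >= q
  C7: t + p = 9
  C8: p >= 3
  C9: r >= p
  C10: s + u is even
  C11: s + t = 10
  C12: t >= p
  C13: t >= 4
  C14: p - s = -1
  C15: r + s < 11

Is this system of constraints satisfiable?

Take p = 4, q = 4, r = 5, s = 5, t = 5, u = 5. Then constraint 5: p - r = -1; constraint 7: t + p = 9, and every other listed constraint is also met.

Satisfiable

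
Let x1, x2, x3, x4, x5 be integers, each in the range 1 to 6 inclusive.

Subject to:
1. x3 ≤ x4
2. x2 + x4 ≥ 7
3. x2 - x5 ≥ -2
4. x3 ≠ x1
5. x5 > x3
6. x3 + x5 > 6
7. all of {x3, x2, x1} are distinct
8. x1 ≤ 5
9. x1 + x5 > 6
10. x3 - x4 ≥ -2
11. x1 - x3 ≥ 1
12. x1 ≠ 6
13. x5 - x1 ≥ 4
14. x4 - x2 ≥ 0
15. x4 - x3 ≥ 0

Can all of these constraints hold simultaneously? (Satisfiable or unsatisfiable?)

Unsatisfiable

Constraints 3, 10, 11, 13, and 14 give x1 − x3 ≥ 1, x3 − x4 ≥ -2, x4 − x2 ≥ 0, x2 − x5 ≥ -2, x5 − x1 ≥ 4.
Adding all 5 inequalities: the left sides telescope to 0, and the right sides sum to 1 + (-2) + 0 + (-2) + 4 = 1. So 0 ≥ 1, which is false.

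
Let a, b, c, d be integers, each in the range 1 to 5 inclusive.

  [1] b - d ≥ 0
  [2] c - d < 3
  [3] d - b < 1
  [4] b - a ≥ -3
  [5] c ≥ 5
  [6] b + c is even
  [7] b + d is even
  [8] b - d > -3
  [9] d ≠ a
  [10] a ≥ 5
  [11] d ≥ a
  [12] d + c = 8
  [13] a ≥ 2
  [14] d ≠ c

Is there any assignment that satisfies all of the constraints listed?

Unsatisfiable

From constraints 10 and 11: d ≥ a ≥ 5. From constraint 5: c ≥ 5. Hence d + c ≥ 10. But constraint 12 requires d + c = 8, and 8 < 10. Contradiction.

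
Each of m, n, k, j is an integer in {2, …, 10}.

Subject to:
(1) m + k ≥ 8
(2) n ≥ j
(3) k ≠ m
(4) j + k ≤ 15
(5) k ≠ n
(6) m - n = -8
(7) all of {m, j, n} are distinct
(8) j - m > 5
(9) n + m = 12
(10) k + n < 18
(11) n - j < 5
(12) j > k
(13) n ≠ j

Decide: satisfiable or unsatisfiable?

Satisfiable

Try m = 2, n = 10, k = 6, j = 8.
Check constraint 1: m + k = 8; constraint 4: j + k = 14; constraint 6: m - n = -8. The remaining constraints are straightforward to verify.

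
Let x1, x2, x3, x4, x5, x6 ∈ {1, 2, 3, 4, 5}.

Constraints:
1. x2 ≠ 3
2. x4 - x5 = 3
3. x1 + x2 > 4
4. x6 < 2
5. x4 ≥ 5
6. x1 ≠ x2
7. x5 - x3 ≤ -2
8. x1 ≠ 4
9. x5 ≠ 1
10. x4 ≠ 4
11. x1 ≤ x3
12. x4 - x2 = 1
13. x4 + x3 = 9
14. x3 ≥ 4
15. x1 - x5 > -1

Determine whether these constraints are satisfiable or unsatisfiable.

Satisfiable

Try x1 = 3, x2 = 4, x3 = 4, x4 = 5, x5 = 2, x6 = 1.
Check constraint 2: x4 - x5 = 3; constraint 3: x1 + x2 = 7. The remaining constraints are straightforward to verify.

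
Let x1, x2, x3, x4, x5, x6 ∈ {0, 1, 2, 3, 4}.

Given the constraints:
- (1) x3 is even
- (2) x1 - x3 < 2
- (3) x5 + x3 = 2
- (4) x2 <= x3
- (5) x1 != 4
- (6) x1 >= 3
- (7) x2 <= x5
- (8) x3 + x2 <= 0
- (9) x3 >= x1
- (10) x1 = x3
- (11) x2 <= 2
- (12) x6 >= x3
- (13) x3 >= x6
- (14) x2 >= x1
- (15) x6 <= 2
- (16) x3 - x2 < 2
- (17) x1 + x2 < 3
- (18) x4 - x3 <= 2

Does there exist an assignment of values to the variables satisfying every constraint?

From constraints 6 and 9: x3 ≥ x1 and x1 ≥ 3, so x3 ≥ 3. From constraints 12 and 15: x3 ≤ x6 and x6 ≤ 2, so x3 ≤ 2. But 2 < 3, so no value of x3 works.

Unsatisfiable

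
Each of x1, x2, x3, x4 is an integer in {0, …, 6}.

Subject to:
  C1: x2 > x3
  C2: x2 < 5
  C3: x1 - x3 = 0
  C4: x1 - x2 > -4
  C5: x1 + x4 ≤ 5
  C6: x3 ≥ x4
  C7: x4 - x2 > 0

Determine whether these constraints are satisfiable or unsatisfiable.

Unsatisfiable

Constraints 1, 6, and 7 give x2 < x4, x4 ≤ x3, x3 < x2. Chaining: x2 < x4 ≤ x3 < x2, which forces x2 < x2 — impossible.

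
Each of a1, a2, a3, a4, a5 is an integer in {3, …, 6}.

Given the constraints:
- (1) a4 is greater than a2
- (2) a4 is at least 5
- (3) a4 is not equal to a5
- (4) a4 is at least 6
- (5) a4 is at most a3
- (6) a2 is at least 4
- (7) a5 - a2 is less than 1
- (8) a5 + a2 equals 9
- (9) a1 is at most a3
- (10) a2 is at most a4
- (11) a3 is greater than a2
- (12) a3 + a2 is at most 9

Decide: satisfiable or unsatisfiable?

Unsatisfiable

From constraints 4 and 5: a3 ≥ a4 ≥ 6. From constraint 6: a2 ≥ 4. Hence a3 + a2 ≥ 10. But constraint 12 requires a3 + a2 ≤ 9, and 9 < 10. Contradiction.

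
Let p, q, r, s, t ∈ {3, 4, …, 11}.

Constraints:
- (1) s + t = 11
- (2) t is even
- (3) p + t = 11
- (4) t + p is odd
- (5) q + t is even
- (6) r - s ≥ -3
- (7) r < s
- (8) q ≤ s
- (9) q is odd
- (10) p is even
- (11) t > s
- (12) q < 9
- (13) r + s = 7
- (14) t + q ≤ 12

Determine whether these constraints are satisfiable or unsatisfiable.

Unsatisfiable

Constraint 2 makes t even and constraint 10 makes p even, so t + p must be even. Constraint 4 says t + p is odd — contradiction.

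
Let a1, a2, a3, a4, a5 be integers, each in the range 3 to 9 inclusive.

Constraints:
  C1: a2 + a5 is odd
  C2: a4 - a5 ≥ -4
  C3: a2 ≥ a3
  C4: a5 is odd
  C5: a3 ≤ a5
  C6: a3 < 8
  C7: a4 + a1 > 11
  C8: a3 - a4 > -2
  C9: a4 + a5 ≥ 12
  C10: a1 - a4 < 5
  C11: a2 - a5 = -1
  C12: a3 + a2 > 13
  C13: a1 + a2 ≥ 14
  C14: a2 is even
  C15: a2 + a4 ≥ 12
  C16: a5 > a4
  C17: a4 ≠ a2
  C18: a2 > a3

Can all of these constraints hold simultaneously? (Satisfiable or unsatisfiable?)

Take a1 = 8, a2 = 8, a3 = 6, a4 = 6, a5 = 9. Then constraint 2: a4 - a5 = -3; constraint 7: a4 + a1 = 14, and every other listed constraint is also met.

Satisfiable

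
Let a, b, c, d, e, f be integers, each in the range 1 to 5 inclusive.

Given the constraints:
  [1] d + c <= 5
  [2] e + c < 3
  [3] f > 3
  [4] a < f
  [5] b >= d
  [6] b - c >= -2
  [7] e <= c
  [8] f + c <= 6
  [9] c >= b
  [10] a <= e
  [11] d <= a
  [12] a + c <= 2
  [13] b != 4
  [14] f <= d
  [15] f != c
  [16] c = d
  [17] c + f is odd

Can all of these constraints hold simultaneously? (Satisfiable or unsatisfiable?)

Unsatisfiable

Constraints 4, 11, and 14 give f ≤ d, d ≤ a, a < f. Chaining: f ≤ d ≤ a < f, which forces f < f — impossible.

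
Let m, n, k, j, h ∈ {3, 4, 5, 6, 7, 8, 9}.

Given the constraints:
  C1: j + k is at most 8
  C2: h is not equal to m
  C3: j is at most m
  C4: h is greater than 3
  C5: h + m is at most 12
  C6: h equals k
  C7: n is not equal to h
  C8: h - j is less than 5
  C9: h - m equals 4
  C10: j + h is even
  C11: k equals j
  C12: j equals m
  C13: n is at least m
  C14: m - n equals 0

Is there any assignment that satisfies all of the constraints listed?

From constraints 6, 11, and 12, h = k = j = m, so h = m. But constraint 2 says h ≠ m. Contradiction.

Unsatisfiable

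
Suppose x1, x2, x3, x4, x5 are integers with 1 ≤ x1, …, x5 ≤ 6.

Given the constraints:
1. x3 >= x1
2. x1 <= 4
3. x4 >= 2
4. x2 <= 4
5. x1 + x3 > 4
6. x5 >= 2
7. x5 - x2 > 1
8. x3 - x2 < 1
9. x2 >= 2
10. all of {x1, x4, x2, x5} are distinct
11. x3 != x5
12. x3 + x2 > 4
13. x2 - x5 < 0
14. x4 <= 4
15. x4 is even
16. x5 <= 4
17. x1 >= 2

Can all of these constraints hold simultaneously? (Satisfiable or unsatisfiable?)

Unsatisfiable

Constraints 2, 3, 4, 6, 9, 14, 16, and 17 confine each of x1, x4, x2, x5 to the 3 values {2, …, 4}.
Constraint 10 requires all 4 of them to be distinct, but only 3 values are available — impossible by the pigeonhole principle.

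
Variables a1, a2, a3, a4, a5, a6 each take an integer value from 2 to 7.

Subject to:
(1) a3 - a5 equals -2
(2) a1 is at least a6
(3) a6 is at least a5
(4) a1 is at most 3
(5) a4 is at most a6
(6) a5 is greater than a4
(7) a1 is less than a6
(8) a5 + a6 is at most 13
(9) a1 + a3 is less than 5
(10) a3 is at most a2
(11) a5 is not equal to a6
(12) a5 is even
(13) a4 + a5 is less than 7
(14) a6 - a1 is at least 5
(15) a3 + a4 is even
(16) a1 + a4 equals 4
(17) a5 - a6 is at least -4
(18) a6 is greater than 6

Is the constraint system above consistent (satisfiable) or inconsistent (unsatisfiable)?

From constraint 18: a6 ≥ 7. From constraints 2 and 4: a6 ≤ a1 and a1 ≤ 3, so a6 ≤ 3. But 3 < 7, so no value of a6 works.

Unsatisfiable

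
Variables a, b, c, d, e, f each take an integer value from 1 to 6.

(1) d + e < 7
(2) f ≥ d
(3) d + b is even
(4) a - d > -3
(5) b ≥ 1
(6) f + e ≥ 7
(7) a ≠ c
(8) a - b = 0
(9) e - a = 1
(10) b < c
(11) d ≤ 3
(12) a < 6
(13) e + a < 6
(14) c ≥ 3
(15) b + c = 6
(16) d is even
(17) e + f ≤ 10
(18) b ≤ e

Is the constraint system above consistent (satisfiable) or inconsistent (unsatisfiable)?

Satisfiable

The assignment a = 2, b = 2, c = 4, d = 2, e = 3, f = 6 works:
  constraint 1 holds since d + e = 5.
  constraint 4 holds since a - d = 0.
The rest check out directly.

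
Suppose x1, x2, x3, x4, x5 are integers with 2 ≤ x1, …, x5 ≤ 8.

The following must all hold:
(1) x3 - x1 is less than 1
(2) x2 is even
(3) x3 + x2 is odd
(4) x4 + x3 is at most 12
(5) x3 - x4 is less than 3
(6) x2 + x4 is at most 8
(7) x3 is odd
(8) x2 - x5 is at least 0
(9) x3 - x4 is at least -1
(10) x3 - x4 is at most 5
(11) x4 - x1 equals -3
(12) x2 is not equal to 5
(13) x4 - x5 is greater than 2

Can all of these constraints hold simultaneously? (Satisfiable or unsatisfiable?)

Take x1 = 8, x2 = 2, x3 = 7, x4 = 5, x5 = 2. Then constraint 1: x3 - x1 = -1; constraint 4: x4 + x3 = 12, and every other listed constraint is also met.

Satisfiable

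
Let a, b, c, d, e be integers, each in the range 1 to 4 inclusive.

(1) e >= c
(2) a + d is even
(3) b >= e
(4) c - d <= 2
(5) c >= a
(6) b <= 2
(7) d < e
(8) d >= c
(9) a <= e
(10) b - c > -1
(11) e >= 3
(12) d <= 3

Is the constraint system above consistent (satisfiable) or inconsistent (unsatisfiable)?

From constraint 11: e ≥ 3. From constraints 3 and 6: e ≤ b and b ≤ 2, so e ≤ 2. But 2 < 3, so no value of e works.

Unsatisfiable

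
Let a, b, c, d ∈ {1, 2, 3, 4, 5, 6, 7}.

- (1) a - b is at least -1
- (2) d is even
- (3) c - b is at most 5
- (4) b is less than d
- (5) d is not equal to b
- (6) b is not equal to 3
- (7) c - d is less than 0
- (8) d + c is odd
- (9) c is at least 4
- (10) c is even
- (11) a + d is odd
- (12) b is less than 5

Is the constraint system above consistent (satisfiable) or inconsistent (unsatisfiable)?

Constraint 2 makes d even and constraint 10 makes c even, so d + c must be even. Constraint 8 says d + c is odd — contradiction.

Unsatisfiable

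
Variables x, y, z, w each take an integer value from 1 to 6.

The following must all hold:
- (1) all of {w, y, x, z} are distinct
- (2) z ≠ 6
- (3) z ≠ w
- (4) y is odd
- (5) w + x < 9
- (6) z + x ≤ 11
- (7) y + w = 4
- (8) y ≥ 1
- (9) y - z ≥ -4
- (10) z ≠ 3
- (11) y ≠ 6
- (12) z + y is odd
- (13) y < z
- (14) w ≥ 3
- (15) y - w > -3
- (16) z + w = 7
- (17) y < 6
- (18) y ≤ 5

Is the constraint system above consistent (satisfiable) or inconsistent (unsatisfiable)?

Satisfiable

Take x = 5, y = 1, z = 4, w = 3. Then constraint 5: w + x = 8; constraint 6: z + x = 9, and every other listed constraint is also met.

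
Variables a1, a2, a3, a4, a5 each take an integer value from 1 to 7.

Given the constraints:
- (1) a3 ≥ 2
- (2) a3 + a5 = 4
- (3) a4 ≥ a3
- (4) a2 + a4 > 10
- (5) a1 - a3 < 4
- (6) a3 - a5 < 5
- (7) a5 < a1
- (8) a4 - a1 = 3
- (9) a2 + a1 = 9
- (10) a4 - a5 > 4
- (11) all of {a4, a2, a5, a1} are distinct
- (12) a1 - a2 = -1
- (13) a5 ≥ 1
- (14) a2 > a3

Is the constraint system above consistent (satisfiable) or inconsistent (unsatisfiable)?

Satisfiable

Setting (a1, a2, a3, a4, a5) = (4, 5, 3, 7, 1) satisfies everything: constraint 2: a3 + a5 = 4; constraint 4: a2 + a4 = 12; constraint 5: a1 - a3 = 1, and the others follow.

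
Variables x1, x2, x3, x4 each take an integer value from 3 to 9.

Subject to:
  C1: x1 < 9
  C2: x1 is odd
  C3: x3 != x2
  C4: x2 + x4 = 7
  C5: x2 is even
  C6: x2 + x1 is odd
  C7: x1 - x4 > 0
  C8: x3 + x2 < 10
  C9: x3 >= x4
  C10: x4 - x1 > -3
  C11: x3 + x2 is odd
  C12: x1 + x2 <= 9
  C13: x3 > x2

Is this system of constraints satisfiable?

Try x1 = 5, x2 = 4, x3 = 5, x4 = 3.
Check constraint 4: x2 + x4 = 7; constraint 7: x1 - x4 = 2; constraint 8: x3 + x2 = 9. The remaining constraints are straightforward to verify.

Satisfiable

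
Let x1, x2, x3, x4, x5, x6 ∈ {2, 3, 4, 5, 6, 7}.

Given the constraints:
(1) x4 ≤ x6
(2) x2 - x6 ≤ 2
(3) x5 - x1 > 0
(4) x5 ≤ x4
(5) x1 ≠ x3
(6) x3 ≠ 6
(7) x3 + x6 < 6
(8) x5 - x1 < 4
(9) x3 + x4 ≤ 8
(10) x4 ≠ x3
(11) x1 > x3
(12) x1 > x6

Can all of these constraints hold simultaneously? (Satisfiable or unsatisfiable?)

Unsatisfiable

Constraints 1, 3, 4, and 12 give x6 < x1, x1 < x5, x5 ≤ x4, x4 ≤ x6. Chaining: x6 < x1 < x5 ≤ x4 ≤ x6, which forces x6 < x6 — impossible.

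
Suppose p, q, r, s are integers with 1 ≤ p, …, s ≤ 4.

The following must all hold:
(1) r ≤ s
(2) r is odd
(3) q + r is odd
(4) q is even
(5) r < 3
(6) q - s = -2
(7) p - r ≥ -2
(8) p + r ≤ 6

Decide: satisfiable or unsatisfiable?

Satisfiable

The assignment p = 2, q = 2, r = 1, s = 4 works:
  constraint 6 holds since q - s = -2.
  constraint 7 holds since p - r = 1.
  constraint 8 holds since p + r = 3.
The rest check out directly.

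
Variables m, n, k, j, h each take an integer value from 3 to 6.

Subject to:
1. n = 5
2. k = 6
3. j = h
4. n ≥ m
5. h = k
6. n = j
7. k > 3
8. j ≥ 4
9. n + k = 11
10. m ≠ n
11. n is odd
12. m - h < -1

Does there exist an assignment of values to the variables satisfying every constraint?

Unsatisfiable

Constraint 1 fixes n = 5 and constraint 2 fixes k = 6. Constraints 3, 5, and 6 give n = j = h = k, so n = k. But 5 ≠ 6 — contradiction.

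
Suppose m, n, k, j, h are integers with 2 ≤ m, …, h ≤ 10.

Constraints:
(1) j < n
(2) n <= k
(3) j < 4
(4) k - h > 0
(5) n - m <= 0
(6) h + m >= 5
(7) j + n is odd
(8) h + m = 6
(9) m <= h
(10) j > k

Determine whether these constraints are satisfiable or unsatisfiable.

Constraints 1, 4, 5, 9, and 10 give m ≤ h, h < k, k < j, j < n, n ≤ m. Chaining: m ≤ h < k < j < n ≤ m, which forces m < m — impossible.

Unsatisfiable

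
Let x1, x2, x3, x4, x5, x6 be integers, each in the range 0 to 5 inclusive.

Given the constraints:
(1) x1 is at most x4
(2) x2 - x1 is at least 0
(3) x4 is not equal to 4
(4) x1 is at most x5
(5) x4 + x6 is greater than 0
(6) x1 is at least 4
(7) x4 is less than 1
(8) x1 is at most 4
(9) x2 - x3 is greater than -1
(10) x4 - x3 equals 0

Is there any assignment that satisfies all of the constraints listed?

From constraints 1 and 6: x4 ≥ x1 and x1 ≥ 4, so x4 ≥ 4. From constraint 7: x4 ≤ 0. But 0 < 4, so no value of x4 works.

Unsatisfiable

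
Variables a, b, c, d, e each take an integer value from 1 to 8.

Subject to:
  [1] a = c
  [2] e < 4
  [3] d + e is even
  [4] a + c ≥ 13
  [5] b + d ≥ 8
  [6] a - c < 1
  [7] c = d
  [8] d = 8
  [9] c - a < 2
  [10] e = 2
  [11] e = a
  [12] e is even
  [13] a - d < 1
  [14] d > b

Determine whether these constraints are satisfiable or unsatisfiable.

Unsatisfiable

Constraint 10 fixes e = 2 and constraint 8 fixes d = 8. Constraints 1, 7, and 11 give e = a = c = d, so e = d. But 2 ≠ 8 — contradiction.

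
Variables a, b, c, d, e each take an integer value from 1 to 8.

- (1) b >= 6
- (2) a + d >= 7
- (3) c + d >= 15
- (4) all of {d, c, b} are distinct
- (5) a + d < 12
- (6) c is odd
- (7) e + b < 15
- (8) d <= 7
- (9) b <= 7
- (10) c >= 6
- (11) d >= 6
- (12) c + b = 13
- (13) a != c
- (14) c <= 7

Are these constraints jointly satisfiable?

Unsatisfiable

Constraints 1, 8, 9, 10, 11, and 14 confine each of d, c, b to the 2 values {6, 7}.
Constraint 4 requires all 3 of them to be distinct, but only 2 values are available — impossible by the pigeonhole principle.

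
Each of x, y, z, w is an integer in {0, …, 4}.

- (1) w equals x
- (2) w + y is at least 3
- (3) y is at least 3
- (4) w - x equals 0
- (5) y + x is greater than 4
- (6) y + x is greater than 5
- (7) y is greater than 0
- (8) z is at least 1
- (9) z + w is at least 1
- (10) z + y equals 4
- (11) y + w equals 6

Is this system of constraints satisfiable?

Satisfiable

The assignment x = 3, y = 3, z = 1, w = 3 works:
  constraint 2 holds since w + y = 6.
  constraint 4 holds since w - x = 0.
The rest check out directly.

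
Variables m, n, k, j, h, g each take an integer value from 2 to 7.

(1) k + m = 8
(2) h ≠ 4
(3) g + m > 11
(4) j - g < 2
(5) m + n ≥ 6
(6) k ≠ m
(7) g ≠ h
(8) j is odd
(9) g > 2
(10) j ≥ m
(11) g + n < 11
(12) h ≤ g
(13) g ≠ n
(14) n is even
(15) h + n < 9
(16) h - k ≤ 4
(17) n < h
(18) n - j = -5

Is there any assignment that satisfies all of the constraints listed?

The assignment m = 6, n = 2, k = 2, j = 7, h = 6, g = 7 works:
  constraint 1 holds since k + m = 8.
  constraint 3 holds since g + m = 13.
The rest check out directly.

Satisfiable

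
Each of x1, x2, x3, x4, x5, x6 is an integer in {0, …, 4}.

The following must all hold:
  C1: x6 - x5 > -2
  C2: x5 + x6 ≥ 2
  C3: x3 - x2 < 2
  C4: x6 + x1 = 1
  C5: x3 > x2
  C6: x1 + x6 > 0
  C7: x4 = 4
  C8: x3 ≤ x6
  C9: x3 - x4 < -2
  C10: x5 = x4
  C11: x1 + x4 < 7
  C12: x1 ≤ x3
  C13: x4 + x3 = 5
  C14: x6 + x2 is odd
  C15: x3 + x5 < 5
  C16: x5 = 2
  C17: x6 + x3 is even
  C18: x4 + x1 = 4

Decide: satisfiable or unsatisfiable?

Constraint 16 fixes x5 = 2 and constraint 7 fixes x4 = 4, but constraint 10 requires x5 = x4. Since 2 ≠ 4, contradiction.

Unsatisfiable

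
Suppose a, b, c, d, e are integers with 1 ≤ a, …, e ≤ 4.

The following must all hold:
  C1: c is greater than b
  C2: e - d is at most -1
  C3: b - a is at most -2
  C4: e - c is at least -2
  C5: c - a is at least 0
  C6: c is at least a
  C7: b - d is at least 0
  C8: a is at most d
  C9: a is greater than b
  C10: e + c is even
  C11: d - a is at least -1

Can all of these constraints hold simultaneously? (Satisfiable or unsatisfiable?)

Unsatisfiable

Constraints 2, 3, 4, 5, and 7 give c − a ≥ 0, a − b ≥ 2, b − d ≥ 0, d − e ≥ 1, e − c ≥ -2.
Adding all 5 inequalities: the left sides telescope to 0, and the right sides sum to 0 + 2 + 0 + 1 + (-2) = 1. So 0 ≥ 1, which is false.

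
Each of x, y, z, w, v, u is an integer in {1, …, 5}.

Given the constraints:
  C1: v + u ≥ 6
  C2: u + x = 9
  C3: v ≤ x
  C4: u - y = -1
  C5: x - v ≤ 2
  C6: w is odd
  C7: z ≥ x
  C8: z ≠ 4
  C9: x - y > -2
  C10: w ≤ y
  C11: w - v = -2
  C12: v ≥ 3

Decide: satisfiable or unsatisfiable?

Satisfiable

One satisfying assignment is x = 5, y = 5, z = 5, w = 3, v = 5, u = 4.
For the less obvious constraints — constraint 1: v + u = 9; constraint 2: u + x = 9; constraint 4: u - y = -1 — and the others hold by inspection.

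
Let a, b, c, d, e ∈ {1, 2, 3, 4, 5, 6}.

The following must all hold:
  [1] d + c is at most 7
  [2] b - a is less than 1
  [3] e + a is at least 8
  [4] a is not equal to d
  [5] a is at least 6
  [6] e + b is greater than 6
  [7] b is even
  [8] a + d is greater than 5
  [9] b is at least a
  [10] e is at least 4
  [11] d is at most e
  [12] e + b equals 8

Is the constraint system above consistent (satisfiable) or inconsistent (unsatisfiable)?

Unsatisfiable

From constraint 10: e ≥ 4. From constraints 5 and 9: b ≥ a ≥ 6. Hence e + b ≥ 10. But constraint 12 requires e + b = 8, and 8 < 10. Contradiction.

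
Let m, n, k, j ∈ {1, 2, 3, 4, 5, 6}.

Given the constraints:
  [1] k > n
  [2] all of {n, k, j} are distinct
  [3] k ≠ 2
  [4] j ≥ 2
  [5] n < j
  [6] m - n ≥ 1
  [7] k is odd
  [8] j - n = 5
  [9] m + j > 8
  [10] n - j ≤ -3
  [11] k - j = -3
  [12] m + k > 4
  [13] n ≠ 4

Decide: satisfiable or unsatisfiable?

The assignment m = 3, n = 1, k = 3, j = 6 works:
  constraint 6 holds since m - n = 2.
  constraint 8 holds since j - n = 5.
  constraint 9 holds since m + j = 9.
The rest check out directly.

Satisfiable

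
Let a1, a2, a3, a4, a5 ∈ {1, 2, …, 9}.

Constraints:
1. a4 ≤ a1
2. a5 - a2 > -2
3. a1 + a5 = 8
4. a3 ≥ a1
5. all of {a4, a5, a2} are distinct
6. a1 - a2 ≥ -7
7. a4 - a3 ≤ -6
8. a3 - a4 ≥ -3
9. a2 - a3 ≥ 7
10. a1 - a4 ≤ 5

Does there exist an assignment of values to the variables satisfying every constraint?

Constraints 6, 7, 9, and 10 give a3 − a4 ≥ 6, a4 − a1 ≥ -5, a1 − a2 ≥ -7, a2 − a3 ≥ 7.
Adding all 4 inequalities: the left sides telescope to 0, and the right sides sum to 6 + (-5) + (-7) + 7 = 1. So 0 ≥ 1, which is false.

Unsatisfiable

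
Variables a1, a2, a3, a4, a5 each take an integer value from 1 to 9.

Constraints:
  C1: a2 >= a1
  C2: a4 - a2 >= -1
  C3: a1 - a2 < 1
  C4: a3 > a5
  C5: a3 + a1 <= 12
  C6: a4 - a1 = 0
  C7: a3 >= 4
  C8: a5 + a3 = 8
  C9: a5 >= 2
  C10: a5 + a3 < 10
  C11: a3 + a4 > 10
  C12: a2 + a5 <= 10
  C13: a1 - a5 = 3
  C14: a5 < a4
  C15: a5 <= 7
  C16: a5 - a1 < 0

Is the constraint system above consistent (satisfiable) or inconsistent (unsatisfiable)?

One satisfying assignment is a1 = 6, a2 = 7, a3 = 5, a4 = 6, a5 = 3.
For the less obvious constraints — constraint 2: a4 - a2 = -1; constraint 3: a1 - a2 = -1 — and the others hold by inspection.

Satisfiable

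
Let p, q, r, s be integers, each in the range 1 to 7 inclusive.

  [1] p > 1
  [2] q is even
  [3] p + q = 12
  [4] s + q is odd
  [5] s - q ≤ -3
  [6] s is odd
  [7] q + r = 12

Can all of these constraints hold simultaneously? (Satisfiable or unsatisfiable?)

Satisfiable

The assignment p = 6, q = 6, r = 6, s = 3 works:
  constraint 3 holds since p + q = 12.
  constraint 5 holds since s - q = -3.
The rest check out directly.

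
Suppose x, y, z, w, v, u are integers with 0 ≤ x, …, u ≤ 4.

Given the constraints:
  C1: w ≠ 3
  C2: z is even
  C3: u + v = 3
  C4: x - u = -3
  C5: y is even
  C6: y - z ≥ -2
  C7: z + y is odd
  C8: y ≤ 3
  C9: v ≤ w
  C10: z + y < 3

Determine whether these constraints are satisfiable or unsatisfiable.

Constraint 2 makes z even and constraint 5 makes y even, so z + y must be even. Constraint 7 says z + y is odd — contradiction.

Unsatisfiable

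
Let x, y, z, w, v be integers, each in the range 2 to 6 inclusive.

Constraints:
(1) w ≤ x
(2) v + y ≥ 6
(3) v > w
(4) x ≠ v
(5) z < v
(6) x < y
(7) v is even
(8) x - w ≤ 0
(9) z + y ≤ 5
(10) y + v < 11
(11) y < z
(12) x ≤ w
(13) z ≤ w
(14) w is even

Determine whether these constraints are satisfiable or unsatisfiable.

Unsatisfiable

Constraints 1, 6, 11, and 13 give x < y, y < z, z ≤ w, w ≤ x. Chaining: x < y < z ≤ w ≤ x, which forces x < x — impossible.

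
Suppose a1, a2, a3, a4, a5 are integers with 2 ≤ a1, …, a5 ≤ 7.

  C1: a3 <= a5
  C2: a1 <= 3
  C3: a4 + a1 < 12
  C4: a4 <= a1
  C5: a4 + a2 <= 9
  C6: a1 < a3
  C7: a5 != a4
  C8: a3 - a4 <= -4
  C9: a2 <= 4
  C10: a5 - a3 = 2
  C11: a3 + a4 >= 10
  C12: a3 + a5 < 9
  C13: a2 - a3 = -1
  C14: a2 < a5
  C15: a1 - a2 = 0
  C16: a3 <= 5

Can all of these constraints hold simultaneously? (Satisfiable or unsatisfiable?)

From constraint 16: a3 ≤ 5. From constraints 2 and 4: a4 ≤ a1 ≤ 3. Hence a3 + a4 ≤ 8. But constraint 11 requires a3 + a4 ≥ 10, and 10 > 8. Contradiction.

Unsatisfiable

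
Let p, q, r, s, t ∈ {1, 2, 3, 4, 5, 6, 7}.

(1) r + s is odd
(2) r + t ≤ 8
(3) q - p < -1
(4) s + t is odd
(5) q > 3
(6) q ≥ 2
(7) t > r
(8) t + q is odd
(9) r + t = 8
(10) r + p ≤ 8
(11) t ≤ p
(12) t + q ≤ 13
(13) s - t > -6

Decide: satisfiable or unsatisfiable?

Setting (p, q, r, s, t) = (7, 4, 1, 4, 7) satisfies everything: constraint 2: r + t = 8; constraint 3: q - p = -3; constraint 9: r + t = 8, and the others follow.

Satisfiable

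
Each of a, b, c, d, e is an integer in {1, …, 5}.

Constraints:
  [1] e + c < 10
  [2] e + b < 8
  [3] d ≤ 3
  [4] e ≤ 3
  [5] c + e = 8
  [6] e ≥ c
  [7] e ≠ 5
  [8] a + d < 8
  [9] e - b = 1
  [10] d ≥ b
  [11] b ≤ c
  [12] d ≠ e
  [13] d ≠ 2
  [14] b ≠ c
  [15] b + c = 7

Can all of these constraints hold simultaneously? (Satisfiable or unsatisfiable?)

From constraints 3 and 10: b ≤ d ≤ 3. From constraints 4 and 6: c ≤ e ≤ 3. Hence b + c ≤ 6. But constraint 15 requires b + c = 7, and 7 > 6. Contradiction.

Unsatisfiable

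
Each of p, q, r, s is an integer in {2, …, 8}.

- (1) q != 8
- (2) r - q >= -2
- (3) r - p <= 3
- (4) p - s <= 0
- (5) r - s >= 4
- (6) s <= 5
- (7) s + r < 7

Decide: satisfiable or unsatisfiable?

Unsatisfiable

Constraints 3, 4, and 5 give s − p ≥ 0, p − r ≥ -3, r − s ≥ 4.
Adding all 3 inequalities: the left sides telescope to 0, and the right sides sum to 0 + (-3) + 4 = 1. So 0 ≥ 1, which is false.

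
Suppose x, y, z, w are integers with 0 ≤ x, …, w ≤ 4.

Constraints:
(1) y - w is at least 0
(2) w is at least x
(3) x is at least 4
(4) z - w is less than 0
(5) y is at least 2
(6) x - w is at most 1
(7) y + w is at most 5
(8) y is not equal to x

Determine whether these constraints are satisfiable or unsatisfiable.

Unsatisfiable

From constraint 5: y ≥ 2. From constraints 2 and 3: w ≥ x ≥ 4. Hence y + w ≥ 6. But constraint 7 requires y + w ≤ 5, and 5 < 6. Contradiction.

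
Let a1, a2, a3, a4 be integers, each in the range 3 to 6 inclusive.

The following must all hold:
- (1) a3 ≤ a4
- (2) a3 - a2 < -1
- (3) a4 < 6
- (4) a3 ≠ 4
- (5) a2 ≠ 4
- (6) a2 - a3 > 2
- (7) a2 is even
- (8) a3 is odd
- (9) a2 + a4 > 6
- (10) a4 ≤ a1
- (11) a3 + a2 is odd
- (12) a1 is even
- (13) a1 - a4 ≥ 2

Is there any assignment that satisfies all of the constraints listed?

Satisfiable

Take a1 = 6, a2 = 6, a3 = 3, a4 = 3. Then constraint 2: a3 - a2 = -3; constraint 6: a2 - a3 = 3, and every other listed constraint is also met.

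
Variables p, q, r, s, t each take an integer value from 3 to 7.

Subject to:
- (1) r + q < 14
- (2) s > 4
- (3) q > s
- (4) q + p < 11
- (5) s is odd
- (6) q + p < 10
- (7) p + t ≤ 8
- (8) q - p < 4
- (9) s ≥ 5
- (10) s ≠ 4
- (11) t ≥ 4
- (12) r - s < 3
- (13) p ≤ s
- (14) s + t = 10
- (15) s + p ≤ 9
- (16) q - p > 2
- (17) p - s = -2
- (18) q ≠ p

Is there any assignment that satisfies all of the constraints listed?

Satisfiable

Try p = 3, q = 6, r = 5, s = 5, t = 5.
Check constraint 1: r + q = 11; constraint 4: q + p = 9; constraint 6: q + p = 9. The remaining constraints are straightforward to verify.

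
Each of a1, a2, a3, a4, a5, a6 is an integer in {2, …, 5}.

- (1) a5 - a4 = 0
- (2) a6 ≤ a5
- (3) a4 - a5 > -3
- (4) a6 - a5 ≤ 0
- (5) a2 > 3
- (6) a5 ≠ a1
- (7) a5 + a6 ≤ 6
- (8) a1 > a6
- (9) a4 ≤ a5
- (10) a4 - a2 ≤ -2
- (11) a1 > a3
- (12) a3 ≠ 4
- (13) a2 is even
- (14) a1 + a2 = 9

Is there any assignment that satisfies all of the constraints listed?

Satisfiable

Take a1 = 5, a2 = 4, a3 = 2, a4 = 2, a5 = 2, a6 = 2. Then constraint 1: a5 - a4 = 0; constraint 3: a4 - a5 = 0; constraint 4: a6 - a5 = 0, and every other listed constraint is also met.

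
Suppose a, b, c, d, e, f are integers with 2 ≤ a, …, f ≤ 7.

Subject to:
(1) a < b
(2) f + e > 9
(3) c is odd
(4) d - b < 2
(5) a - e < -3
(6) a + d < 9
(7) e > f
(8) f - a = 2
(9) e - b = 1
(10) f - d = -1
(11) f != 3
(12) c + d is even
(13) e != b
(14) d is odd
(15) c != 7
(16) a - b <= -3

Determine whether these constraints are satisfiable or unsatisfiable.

Setting (a, b, c, d, e, f) = (2, 6, 5, 5, 7, 4) satisfies everything: constraint 2: f + e = 11; constraint 4: d - b = -1; constraint 5: a - e = -5, and the others follow.

Satisfiable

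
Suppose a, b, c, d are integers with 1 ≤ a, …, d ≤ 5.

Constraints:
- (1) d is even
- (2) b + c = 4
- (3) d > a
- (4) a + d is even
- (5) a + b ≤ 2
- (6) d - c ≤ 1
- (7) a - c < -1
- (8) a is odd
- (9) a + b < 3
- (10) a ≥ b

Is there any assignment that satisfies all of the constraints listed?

Constraint 8 makes a odd and constraint 1 makes d even, so a + d must be odd. Constraint 4 says a + d is even — contradiction.

Unsatisfiable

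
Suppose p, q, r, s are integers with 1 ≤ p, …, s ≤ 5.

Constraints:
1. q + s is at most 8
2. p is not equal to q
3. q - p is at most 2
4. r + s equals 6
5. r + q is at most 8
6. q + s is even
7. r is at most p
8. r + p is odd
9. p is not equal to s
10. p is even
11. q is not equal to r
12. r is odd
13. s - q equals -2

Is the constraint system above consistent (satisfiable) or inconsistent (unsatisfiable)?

Satisfiable

Setting (p, q, r, s) = (4, 5, 3, 3) satisfies everything: constraint 1: q + s = 8; constraint 3: q - p = 1, and the others follow.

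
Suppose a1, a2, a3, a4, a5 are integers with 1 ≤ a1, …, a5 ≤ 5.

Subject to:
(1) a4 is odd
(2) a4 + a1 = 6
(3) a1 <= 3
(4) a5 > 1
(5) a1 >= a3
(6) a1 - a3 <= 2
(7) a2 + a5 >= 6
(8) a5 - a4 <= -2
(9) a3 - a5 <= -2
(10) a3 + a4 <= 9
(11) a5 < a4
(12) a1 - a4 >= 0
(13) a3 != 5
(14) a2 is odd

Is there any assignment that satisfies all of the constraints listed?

Constraints 6, 8, 9, and 12 give a3 − a1 ≥ -2, a1 − a4 ≥ 0, a4 − a5 ≥ 2, a5 − a3 ≥ 2.
Adding all 4 inequalities: the left sides telescope to 0, and the right sides sum to (-2) + 0 + 2 + 2 = 2. So 0 ≥ 2, which is false.

Unsatisfiable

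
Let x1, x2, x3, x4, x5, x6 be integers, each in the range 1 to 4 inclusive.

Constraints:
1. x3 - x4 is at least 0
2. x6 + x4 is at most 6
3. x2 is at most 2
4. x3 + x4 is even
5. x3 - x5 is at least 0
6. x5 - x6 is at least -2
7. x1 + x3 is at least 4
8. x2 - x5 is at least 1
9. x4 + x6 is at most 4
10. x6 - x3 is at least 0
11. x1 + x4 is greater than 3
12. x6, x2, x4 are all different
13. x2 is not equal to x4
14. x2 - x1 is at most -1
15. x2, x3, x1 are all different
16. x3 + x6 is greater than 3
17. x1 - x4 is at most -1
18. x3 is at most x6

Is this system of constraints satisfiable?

Constraints 1, 6, 8, 10, 14, and 17 give x1 − x2 ≥ 1, x2 − x5 ≥ 1, x5 − x6 ≥ -2, x6 − x3 ≥ 0, x3 − x4 ≥ 0, x4 − x1 ≥ 1.
Adding all 6 inequalities: the left sides telescope to 0, and the right sides sum to 1 + 1 + (-2) + 0 + 0 + 1 = 1. So 0 ≥ 1, which is false.

Unsatisfiable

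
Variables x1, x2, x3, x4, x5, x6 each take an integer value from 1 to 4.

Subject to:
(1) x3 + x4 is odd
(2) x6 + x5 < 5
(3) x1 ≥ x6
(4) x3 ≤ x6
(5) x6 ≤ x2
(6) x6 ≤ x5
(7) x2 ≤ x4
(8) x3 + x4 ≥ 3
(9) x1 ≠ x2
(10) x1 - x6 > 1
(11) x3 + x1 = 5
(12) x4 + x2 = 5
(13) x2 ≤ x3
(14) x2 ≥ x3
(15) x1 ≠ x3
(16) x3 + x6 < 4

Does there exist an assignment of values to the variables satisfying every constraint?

Try x1 = 4, x2 = 1, x3 = 1, x4 = 4, x5 = 1, x6 = 1.
Check constraint 2: x6 + x5 = 2; constraint 8: x3 + x4 = 5; constraint 10: x1 - x6 = 3. The remaining constraints are straightforward to verify.

Satisfiable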